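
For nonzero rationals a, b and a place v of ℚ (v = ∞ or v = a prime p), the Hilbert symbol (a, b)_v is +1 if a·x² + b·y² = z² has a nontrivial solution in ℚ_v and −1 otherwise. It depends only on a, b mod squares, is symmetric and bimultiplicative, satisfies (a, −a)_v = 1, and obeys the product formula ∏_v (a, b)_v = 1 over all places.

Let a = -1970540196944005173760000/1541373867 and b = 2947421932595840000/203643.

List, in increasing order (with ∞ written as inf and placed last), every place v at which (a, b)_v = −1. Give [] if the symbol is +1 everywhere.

[11, 17, 43, 53]

Mod squares: a ≡ -362673223, b ≡ 366707. Check v ∈ {∞, 2, 3, 5, 7, 11, 13, 17, 23, 29, 37, 43, 53}.
v=3: a=3^-4·(≡2), b=3^-2·(≡2) mod 3; (2|3)=-1, (2|3)=-1; (−1)^{-4·-2·1}·(-1)^-2·(-1)^-4 = +1.
v=∞: -362673223 < 0 and 366707 > 0  ⇒  (a,b)_∞ = +1.
v=5: a=5^4·(≡2), b=5^4·(≡3) mod 5; (2|5)=-1, (3|5)=-1; (−1)^{4·4·2}·(-1)^4·(-1)^4 = +1.
v=2: v_2(a)=12, v_2(b)=10; units ≡ 1, 3 (mod 8); ε·ε+αω+βω = 0·1+12·1+10·0 ≡ 0  ⇒  (a,b)_2 = +1.
v=11: a=11^-3·(≡2), b=11^-3·(≡7) mod 11; (2|11)=-1, (7|11)=-1; (−1)^{-3·-3·5}·(-1)^-3·(-1)^-3 = -1.
v=37: a=37^1·(≡23), b=37^1·(≡20) mod 37; (23|37)=-1, (20|37)=-1; (−1)^{1·1·18}·(-1)^1·(-1)^1 = +1.
v=43: a=43^3·(≡17), b=43^2·(≡32) mod 43; (17|43)=+1, (32|43)=-1; (−1)^{3·2·21}·(+1)^2·(-1)^3 = -1.
v=13: a=13^2·(≡10), b=13^0·(≡12) mod 13; (10|13)=+1, (12|13)=+1; (−1)^{2·0·6}·(+1)^0·(+1)^2 = +1.
v=17: a=17^-1·(≡11), b=17^-1·(≡15) mod 17; (11|17)=-1, (15|17)=+1; (−1)^{-1·-1·8}·(-1)^-1·(+1)^-1 = -1.
v=29: a=29^-2·(≡20), b=29^0·(≡3) mod 29; (20|29)=+1, (3|29)=-1; (−1)^{-2·0·14}·(+1)^0·(-1)^-2 = +1.
v=23: a=23^3·(≡12), b=23^2·(≡6) mod 23; (12|23)=+1, (6|23)=+1; (−1)^{3·2·11}·(+1)^2·(+1)^3 = +1.
v=53: a=53^1·(≡50), b=53^1·(≡42) mod 53; (50|53)=-1, (42|53)=+1; (−1)^{1·1·26}·(-1)^1·(+1)^1 = -1.
v=7: a=7^4·(≡1), b=7^4·(≡5) mod 7; (1|7)=+1, (5|7)=-1; (−1)^{4·4·3}·(+1)^4·(-1)^4 = +1.
|Ram(-362673223, 366707)| = 4, even; anisotropic at {11, 17, 43, 53}.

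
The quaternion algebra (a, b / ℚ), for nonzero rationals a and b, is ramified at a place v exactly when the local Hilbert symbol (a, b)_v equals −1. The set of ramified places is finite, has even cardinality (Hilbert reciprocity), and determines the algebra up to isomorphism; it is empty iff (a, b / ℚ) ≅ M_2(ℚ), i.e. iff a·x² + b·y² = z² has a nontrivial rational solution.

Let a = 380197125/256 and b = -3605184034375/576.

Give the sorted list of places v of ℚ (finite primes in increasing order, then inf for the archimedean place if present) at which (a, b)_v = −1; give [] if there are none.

(a, b) ≡ (285, -55) mod (ℚ^×)²; places V = {2, 3, 5, 7, 11, 19, ∞}.
(a,b)_19: α=1, u≡14; β=2, v≡18 (mod 19); (14|19)=-1, (18|19)=-1; sign (−1)^0·-1^2·-1^1 = -1.
(a,b)_3: α=3, u≡2; β=-2, v≡2 (mod 3); (2|3)=-1, (2|3)=-1; sign (−1)^0·-1^-2·-1^3 = -1.
(a,b)_11: α=2, u≡10; β=3, v≡7 (mod 11); (10|11)=-1, (7|11)=-1; sign (−1)^0·-1^3·-1^2 = -1.
(a,b)_7: α=2, u≡6; β=4, v≡1 (mod 7); (6|7)=-1, (1|7)=+1; sign (−1)^0·-1^4·+1^2 = +1.
(a,b)_2: α=-8, β=-6; u≡5, v≡1 (mod 8); ε(u)ε(v)=0·0, αω(v)=-8·0, βω(u)=-6·1; sum ≡ 0  ⇒  +1.
(a,b)_∞: sgn(285)=+, sgn(-55)=−, so +1.
(a,b)_5: α=3, u≡2; β=5, v≡4 (mod 5); (2|5)=-1, (4|5)=+1; sign (−1)^0·-1^5·+1^3 = -1.
(285, -55 / ℚ) ramifies at {3, 5, 11, 19}: a division algebra.

[3, 5, 11, 19]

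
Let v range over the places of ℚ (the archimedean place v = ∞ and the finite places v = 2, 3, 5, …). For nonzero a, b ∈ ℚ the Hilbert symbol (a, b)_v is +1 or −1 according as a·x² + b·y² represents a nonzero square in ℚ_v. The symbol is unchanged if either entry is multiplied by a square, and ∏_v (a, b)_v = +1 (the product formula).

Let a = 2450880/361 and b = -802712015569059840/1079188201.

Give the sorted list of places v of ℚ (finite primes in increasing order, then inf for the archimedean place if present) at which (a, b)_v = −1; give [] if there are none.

Mod squares: a ≡ 4255, b ≡ -10. Check v ∈ {∞, 2, 3, 5, 7, 13, 17, 19, 23, 37}.
v=13: a=13^0·(≡12), b=13^-2·(≡10) mod 13; (12|13)=+1, (10|13)=+1; (−1)^{0·-2·6}·(+1)^-2·(+1)^0 = +1.
v=23: a=23^1·(≡13), b=23^2·(≡8) mod 23; (13|23)=+1, (8|23)=+1; (−1)^{1·2·11}·(+1)^2·(+1)^1 = +1.
v=∞: 4255 > 0 and -10 < 0  ⇒  (a,b)_∞ = +1.
v=3: a=3^2·(≡1), b=3^4·(≡2) mod 3; (1|3)=+1, (2|3)=-1; (−1)^{2·4·1}·(+1)^4·(-1)^2 = +1.
v=5: a=5^1·(≡1), b=5^1·(≡2) mod 5; (1|5)=+1, (2|5)=-1; (−1)^{1·1·2}·(+1)^1·(-1)^1 = -1.
v=17: a=17^0·(≡6), b=17^4·(≡12) mod 17; (6|17)=-1, (12|17)=-1; (−1)^{0·4·8}·(-1)^4·(-1)^0 = +1.
v=2: v_2(a)=6, v_2(b)=15; units ≡ 7, 3 (mod 8); ε·ε+αω+βω = 1·1+6·1+15·0 ≡ 1  ⇒  (a,b)_2 = -1.
v=7: a=7^0·(≡3), b=7^-2·(≡4) mod 7; (3|7)=-1, (4|7)=+1; (−1)^{0·-2·3}·(-1)^-2·(+1)^0 = +1.
v=37: a=37^1·(≡3), b=37^2·(≡12) mod 37; (3|37)=+1, (12|37)=+1; (−1)^{1·2·18}·(+1)^2·(+1)^1 = +1.
v=19: a=19^-2·(≡13), b=19^-4·(≡7) mod 19; (13|19)=-1, (7|19)=+1; (−1)^{-2·-4·9}·(-1)^-4·(+1)^-2 = +1.
|Ram(4255, -10)| = 2, even; anisotropic at {2, 5}.

[2, 5]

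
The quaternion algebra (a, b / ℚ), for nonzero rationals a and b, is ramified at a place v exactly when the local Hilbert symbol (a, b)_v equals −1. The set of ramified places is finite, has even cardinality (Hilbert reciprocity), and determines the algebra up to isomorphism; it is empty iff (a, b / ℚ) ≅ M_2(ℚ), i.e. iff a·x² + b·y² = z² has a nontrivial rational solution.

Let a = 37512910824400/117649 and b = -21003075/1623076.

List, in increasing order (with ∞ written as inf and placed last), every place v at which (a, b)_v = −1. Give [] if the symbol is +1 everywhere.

[17, 23]

(a, b) ≡ (7429, -323) mod (ℚ^×)²; places V = {2, 3, 5, 7, 11, 13, 17, 19, 23, ∞}.
(a,b)_19: α=3, u≡4; β=1, v≡14 (mod 19); (4|19)=+1, (14|19)=-1; sign (−1)^1·+1^1·-1^3 = +1.
(a,b)_23: α=1, u≡2; β=0, v≡15 (mod 23); (2|23)=+1, (15|23)=-1; sign (−1)^0·+1^0·-1^1 = -1.
(a,b)_3: α=0, u≡1; β=2, v≡1 (mod 3); (1|3)=+1, (1|3)=+1; sign (−1)^0·+1^2·+1^0 = +1.
(a,b)_13: α=0, u≡2; β=-2, v≡5 (mod 13); (2|13)=-1, (5|13)=-1; sign (−1)^0·-1^-2·-1^0 = +1.
(a,b)_5: α=2, u≡4; β=2, v≡2 (mod 5); (4|5)=+1, (2|5)=-1; sign (−1)^0·+1^2·-1^2 = +1.
(a,b)_∞: sgn(7429)=+, sgn(-323)=−, so +1.
(a,b)_17: α=3, u≡11; β=3, v≡9 (mod 17); (11|17)=-1, (9|17)=+1; sign (−1)^0·-1^3·+1^3 = -1.
(a,b)_11: α=2, u≡9; β=0, v≡7 (mod 11); (9|11)=+1, (7|11)=-1; sign (−1)^0·+1^0·-1^2 = +1.
(a,b)_7: α=-6, u≡4; β=-4, v≡3 (mod 7); (4|7)=+1, (3|7)=-1; sign (−1)^0·+1^-4·-1^-6 = +1.
(a,b)_2: α=4, β=-2; u≡5, v≡5 (mod 8); ε(u)ε(v)=0·0, αω(v)=4·1, βω(u)=-2·1; sum ≡ 0  ⇒  +1.
Ram(7429, -323) = {17, 23}; no ℚ_17-point on the conic.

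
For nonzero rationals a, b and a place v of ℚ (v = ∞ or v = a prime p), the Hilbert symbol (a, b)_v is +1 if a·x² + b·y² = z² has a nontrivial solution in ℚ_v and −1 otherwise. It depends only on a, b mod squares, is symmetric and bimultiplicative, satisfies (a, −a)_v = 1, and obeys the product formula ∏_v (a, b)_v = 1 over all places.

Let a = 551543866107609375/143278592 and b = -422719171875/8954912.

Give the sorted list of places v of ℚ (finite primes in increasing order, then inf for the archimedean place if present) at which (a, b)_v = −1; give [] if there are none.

(a, b) ≡ (7854, -6) mod (ℚ^×)²; places V = {2, 3, 5, 7, 11, 13, 17, 23, ∞}.
(a,b)_7: α=1, u≡4; β=2, v≡2 (mod 7); (4|7)=+1, (2|7)=+1; sign (−1)^0·+1^2·+1^1 = +1.
(a,b)_∞: sgn(7854)=+, sgn(-6)=−, so +1.
(a,b)_17: α=3, u≡11; β=0, v≡10 (mod 17); (11|17)=-1, (10|17)=-1; sign (−1)^0·-1^0·-1^3 = -1.
(a,b)_13: α=4, u≡11; β=2, v≡8 (mod 13); (11|13)=-1, (8|13)=-1; sign (−1)^0·-1^2·-1^4 = +1.
(a,b)_2: α=-9, β=-5; u≡7, v≡5 (mod 8); ε(u)ε(v)=1·0, αω(v)=-9·1, βω(u)=-5·0; sum ≡ 1  ⇒  -1.
(a,b)_3: α=3, u≡2; β=3, v≡1 (mod 3); (2|3)=-1, (1|3)=+1; sign (−1)^1·-1^3·+1^3 = +1.
(a,b)_23: α=-4, u≡20; β=-4, v≡17 (mod 23); (20|23)=-1, (17|23)=-1; sign (−1)^0·-1^-4·-1^-4 = +1.
(a,b)_11: α=3, u≡7; β=2, v≡5 (mod 11); (7|11)=-1, (5|11)=+1; sign (−1)^0·-1^2·+1^3 = +1.
(a,b)_5: α=6, u≡1; β=6, v≡4 (mod 5); (1|5)=+1, (4|5)=+1; sign (−1)^0·+1^6·+1^6 = +1.
|Ram(7854, -6)| = 2, even; anisotropic at {2, 17}.

[2, 17]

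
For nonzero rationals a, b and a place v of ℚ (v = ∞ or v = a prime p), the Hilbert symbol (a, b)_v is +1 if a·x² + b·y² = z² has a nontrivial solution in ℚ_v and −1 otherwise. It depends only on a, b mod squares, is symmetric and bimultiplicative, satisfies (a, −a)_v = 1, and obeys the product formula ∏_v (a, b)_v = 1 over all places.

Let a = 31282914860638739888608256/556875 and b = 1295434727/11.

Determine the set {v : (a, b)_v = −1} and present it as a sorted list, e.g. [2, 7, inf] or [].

[23, 47]

(a, b) ≡ (10879, 14828077) mod (ℚ^×)²; places V = {2, 3, 5, 7, 11, 19, 23, 29, 31, 43, 47, ∞}.
(a,b)_∞: sgn(10879)=+, sgn(14828077)=+, so +1.
(a,b)_5: α=-4, u≡1; β=0, v≡2 (mod 5); (1|5)=+1, (2|5)=-1; sign (−1)^0·+1^0·-1^-4 = +1.
(a,b)_2: α=10, β=0; u≡7, v≡5 (mod 8); ε(u)ε(v)=1·0, αω(v)=10·1, βω(u)=0·0; sum ≡ 0  ⇒  +1.
(a,b)_29: α=2, u≡28; β=1, v≡17 (mod 29); (28|29)=+1, (17|29)=-1; sign (−1)^0·+1^1·-1^2 = +1.
(a,b)_19: α=2, u≡17; β=0, v≡14 (mod 19); (17|19)=+1, (14|19)=-1; sign (−1)^0·+1^0·-1^2 = +1.
(a,b)_47: α=2, u≡23; β=1, v≡21 (mod 47); (23|47)=-1, (21|47)=+1; sign (−1)^0·-1^1·+1^2 = -1.
(a,b)_43: α=3, u≡38; β=1, v≡34 (mod 43); (38|43)=+1, (34|43)=-1; sign (−1)^1·+1^1·-1^3 = +1.
(a,b)_3: α=-4, u≡1; β=0, v≡1 (mod 3); (1|3)=+1, (1|3)=+1; sign (−1)^0·+1^0·+1^-4 = +1.
(a,b)_23: α=3, u≡16; β=1, v≡4 (mod 23); (16|23)=+1, (4|23)=+1; sign (−1)^1·+1^1·+1^3 = -1.
(a,b)_11: α=-1, u≡6; β=-1, v≡4 (mod 11); (6|11)=-1, (4|11)=+1; sign (−1)^1·-1^-1·+1^-1 = +1.
(a,b)_7: α=2, u≡2; β=0, v≡5 (mod 7); (2|7)=+1, (5|7)=-1; sign (−1)^0·+1^0·-1^2 = +1.
(a,b)_31: α=2, u≡26; β=2, v≡20 (mod 31); (26|31)=-1, (20|31)=+1; sign (−1)^0·-1^2·+1^2 = +1.
Ram(10879, 14828077) = {23, 47}; no ℚ_23-point on the conic.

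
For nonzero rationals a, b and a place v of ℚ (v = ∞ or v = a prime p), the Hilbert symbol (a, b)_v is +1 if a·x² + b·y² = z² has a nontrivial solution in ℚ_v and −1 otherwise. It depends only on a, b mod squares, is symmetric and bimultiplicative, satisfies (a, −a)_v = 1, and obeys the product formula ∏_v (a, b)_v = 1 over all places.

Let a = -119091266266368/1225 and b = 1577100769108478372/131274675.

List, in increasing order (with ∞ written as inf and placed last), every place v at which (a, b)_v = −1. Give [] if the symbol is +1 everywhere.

Mod squares: a ≡ -870573, b ≡ 37851. Check v ∈ {∞, 2, 3, 5, 7, 11, 17, 23, 29, 31, 37, 43}.
v=17: a=17^2·(≡12), b=17^4·(≡9) mod 17; (12|17)=-1, (9|17)=+1; (−1)^{2·4·8}·(-1)^4·(+1)^2 = +1.
v=29: a=29^0·(≡23), b=29^4·(≡1) mod 29; (23|29)=+1, (1|29)=+1; (−1)^{0·4·14}·(+1)^4·(+1)^0 = +1.
v=31: a=31^1·(≡21), b=31^1·(≡6) mod 31; (21|31)=-1, (6|31)=-1; (−1)^{1·1·15}·(-1)^1·(-1)^1 = -1.
v=37: a=37^1·(≡12), b=37^1·(≡17) mod 37; (12|37)=+1, (17|37)=-1; (−1)^{1·1·18}·(+1)^1·(-1)^1 = -1.
v=43: a=43^2·(≡18), b=43^0·(≡16) mod 43; (18|43)=-1, (16|43)=+1; (−1)^{2·0·21}·(-1)^0·(+1)^2 = +1.
v=5: a=5^-2·(≡3), b=5^-2·(≡1) mod 5; (3|5)=-1, (1|5)=+1; (−1)^{-2·-2·2}·(-1)^-2·(+1)^-2 = +1.
v=∞: -870573 < 0 and 37851 > 0  ⇒  (a,b)_∞ = +1.
v=7: a=7^-2·(≡6), b=7^-4·(≡2) mod 7; (6|7)=-1, (2|7)=+1; (−1)^{-2·-4·3}·(-1)^-4·(+1)^-2 = +1.
v=3: a=3^1·(≡2), b=3^-7·(≡2) mod 3; (2|3)=-1, (2|3)=-1; (−1)^{1·-7·1}·(-1)^-7·(-1)^1 = -1.
v=23: a=23^1·(≡7), b=23^2·(≡3) mod 23; (7|23)=-1, (3|23)=+1; (−1)^{1·2·11}·(-1)^2·(+1)^1 = +1.
v=11: a=11^1·(≡10), b=11^1·(≡4) mod 11; (10|11)=-1, (4|11)=+1; (−1)^{1·1·5}·(-1)^1·(+1)^1 = +1.
v=2: v_2(a)=8, v_2(b)=2; units ≡ 3, 3 (mod 8); ε·ε+αω+βω = 1·1+8·1+2·1 ≡ 1  ⇒  (a,b)_2 = -1.
(-870573, 37851 / ℚ) ramifies at {2, 3, 31, 37}: a division algebra.

[2, 3, 31, 37]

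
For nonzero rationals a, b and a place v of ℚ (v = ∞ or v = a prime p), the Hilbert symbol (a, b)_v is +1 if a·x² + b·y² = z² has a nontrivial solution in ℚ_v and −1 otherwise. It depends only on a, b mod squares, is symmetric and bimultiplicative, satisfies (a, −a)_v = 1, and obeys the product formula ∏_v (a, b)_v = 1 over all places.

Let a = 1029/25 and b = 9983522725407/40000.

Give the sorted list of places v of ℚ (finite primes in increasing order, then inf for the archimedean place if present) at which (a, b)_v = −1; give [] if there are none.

Mod squares: a ≡ 21, b ≡ 3927. Check v ∈ {∞, 2, 3, 5, 7, 11, 17}.
v=5: a=5^-2·(≡4), b=5^-4·(≡3) mod 5; (4|5)=+1, (3|5)=-1; (−1)^{-2·-4·2}·(+1)^-4·(-1)^-2 = +1.
v=∞: 21 > 0 and 3927 > 0  ⇒  (a,b)_∞ = +1.
v=2: v_2(a)=0, v_2(b)=-6; units ≡ 5, 7 (mod 8); ε·ε+αω+βω = 0·1+0·0+-6·1 ≡ 0  ⇒  (a,b)_2 = +1.
v=17: a=17^0·(≡16), b=17^1·(≡7) mod 17; (16|17)=+1, (7|17)=-1; (−1)^{0·1·8}·(+1)^1·(-1)^0 = +1.
v=3: a=3^1·(≡1), b=3^3·(≡1) mod 3; (1|3)=+1, (1|3)=+1; (−1)^{1·3·1}·(+1)^3·(+1)^1 = -1.
v=7: a=7^3·(≡6), b=7^11·(≡1) mod 7; (6|7)=-1, (1|7)=+1; (−1)^{3·11·3}·(-1)^11·(+1)^3 = +1.
v=11: a=11^0·(≡2), b=11^1·(≡3) mod 11; (2|11)=-1, (3|11)=+1; (−1)^{0·1·5}·(-1)^1·(+1)^0 = -1.
Ram(21, 3927) = {3, 11}; no ℚ_3-point on the conic.

[3, 11]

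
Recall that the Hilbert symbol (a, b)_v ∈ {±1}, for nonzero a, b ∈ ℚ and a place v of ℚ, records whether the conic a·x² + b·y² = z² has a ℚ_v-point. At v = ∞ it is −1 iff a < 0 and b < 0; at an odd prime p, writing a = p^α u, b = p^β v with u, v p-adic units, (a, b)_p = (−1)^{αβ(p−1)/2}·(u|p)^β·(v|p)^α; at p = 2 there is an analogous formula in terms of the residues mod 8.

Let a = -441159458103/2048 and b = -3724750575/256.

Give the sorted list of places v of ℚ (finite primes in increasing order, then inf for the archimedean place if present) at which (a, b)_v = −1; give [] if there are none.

[7, 13, 17, inf]

(a, b) ≡ (-24700286, -1839383) mod (ℚ^×)²; places V = {2, 3, 5, 7, 13, 17, 29, 41, 47, ∞}.
(a,b)_3: α=6, u≡1; β=4, v≡1 (mod 3); (1|3)=+1, (1|3)=+1; sign (−1)^0·+1^4·+1^6 = +1.
(a,b)_7: α=2, u≡5; β=1, v≡2 (mod 7); (5|7)=-1, (2|7)=+1; sign (−1)^0·-1^1·+1^2 = -1.
(a,b)_13: α=1, u≡8; β=1, v≡4 (mod 13); (8|13)=-1, (4|13)=+1; sign (−1)^0·-1^1·+1^1 = -1.
(a,b)_∞: sgn(-24700286)=−, sgn(-1839383)=−, so -1.
(a,b)_5: α=0, u≡4; β=2, v≡2 (mod 5); (4|5)=+1, (2|5)=-1; sign (−1)^0·+1^2·-1^0 = +1.
(a,b)_2: α=-11, β=-8; u≡1, v≡1 (mod 8); ε(u)ε(v)=0·0, αω(v)=-11·0, βω(u)=-8·0; sum ≡ 0  ⇒  +1.
(a,b)_41: α=1, u≡21; β=1, v≡2 (mod 41); (21|41)=+1, (2|41)=+1; sign (−1)^0·+1^1·+1^1 = +1.
(a,b)_29: α=1, u≡4; β=1, v≡25 (mod 29); (4|29)=+1, (25|29)=+1; sign (−1)^0·+1^1·+1^1 = +1.
(a,b)_17: α=1, u≡8; β=1, v≡12 (mod 17); (8|17)=+1, (12|17)=-1; sign (−1)^0·+1^1·-1^1 = -1.
(a,b)_47: α=1, u≡9; β=0, v≡42 (mod 47); (9|47)=+1, (42|47)=+1; sign (−1)^0·+1^0·+1^1 = +1.
Ram(-24700286, -1839383) = {7, 13, 17, ∞}; no ℚ_7-point on the conic.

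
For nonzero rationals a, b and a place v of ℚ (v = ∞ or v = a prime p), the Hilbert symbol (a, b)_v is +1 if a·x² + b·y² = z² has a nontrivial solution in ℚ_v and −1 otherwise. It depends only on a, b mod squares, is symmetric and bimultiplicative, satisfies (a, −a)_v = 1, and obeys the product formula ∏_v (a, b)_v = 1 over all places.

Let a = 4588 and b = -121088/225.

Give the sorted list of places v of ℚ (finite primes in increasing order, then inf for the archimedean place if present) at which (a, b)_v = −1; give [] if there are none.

[2, 31, 37, 43]

Mod squares: a ≡ 1147, b ≡ -473. Check v ∈ {∞, 2, 3, 5, 11, 31, 37, 43}.
v=31: a=31^1·(≡24), b=31^0·(≡23) mod 31; (24|31)=-1, (23|31)=-1; (−1)^{1·0·15}·(-1)^0·(-1)^1 = -1.
v=3: a=3^0·(≡1), b=3^-2·(≡1) mod 3; (1|3)=+1, (1|3)=+1; (−1)^{0·-2·1}·(+1)^-2·(+1)^0 = +1.
v=∞: 1147 > 0 and -473 < 0  ⇒  (a,b)_∞ = +1.
v=37: a=37^1·(≡13), b=37^0·(≡29) mod 37; (13|37)=-1, (29|37)=-1; (−1)^{1·0·18}·(-1)^0·(-1)^1 = -1.
v=2: v_2(a)=2, v_2(b)=8; units ≡ 3, 7 (mod 8); ε·ε+αω+βω = 1·1+2·0+8·1 ≡ 1  ⇒  (a,b)_2 = -1.
v=43: a=43^0·(≡30), b=43^1·(≡28) mod 43; (30|43)=-1, (28|43)=-1; (−1)^{0·1·21}·(-1)^1·(-1)^0 = -1.
v=5: a=5^0·(≡3), b=5^-2·(≡3) mod 5; (3|5)=-1, (3|5)=-1; (−1)^{0·-2·2}·(-1)^-2·(-1)^0 = +1.
v=11: a=11^0·(≡1), b=11^1·(≡5) mod 11; (1|11)=+1, (5|11)=+1; (−1)^{0·1·5}·(+1)^1·(+1)^0 = +1.
(1147, -473 / ℚ) ramifies at {2, 31, 37, 43}: a division algebra.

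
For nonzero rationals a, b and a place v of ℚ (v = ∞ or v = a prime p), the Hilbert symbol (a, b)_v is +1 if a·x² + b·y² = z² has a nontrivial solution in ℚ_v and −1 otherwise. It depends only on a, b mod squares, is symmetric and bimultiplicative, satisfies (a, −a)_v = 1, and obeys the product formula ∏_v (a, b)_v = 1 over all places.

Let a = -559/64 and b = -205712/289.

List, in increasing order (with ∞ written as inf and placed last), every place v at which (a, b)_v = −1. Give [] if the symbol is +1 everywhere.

[43, inf]

(a, b) ≡ (-559, -12857) mod (ℚ^×)²; places V = {2, 13, 17, 23, 43, ∞}.
(a,b)_23: α=0, u≡6; β=1, v≡2 (mod 23); (6|23)=+1, (2|23)=+1; sign (−1)^0·+1^1·+1^0 = +1.
(a,b)_13: α=1, u≡4; β=1, v≡12 (mod 13); (4|13)=+1, (12|13)=+1; sign (−1)^0·+1^1·+1^1 = +1.
(a,b)_17: α=0, u≡8; β=-2, v≡5 (mod 17); (8|17)=+1, (5|17)=-1; sign (−1)^0·+1^-2·-1^0 = +1.
(a,b)_2: α=-6, β=4; u≡1, v≡7 (mod 8); ε(u)ε(v)=0·1, αω(v)=-6·0, βω(u)=4·0; sum ≡ 0  ⇒  +1.
(a,b)_43: α=1, u≡26; β=1, v≡26 (mod 43); (26|43)=-1, (26|43)=-1; sign (−1)^1·-1^1·-1^1 = -1.
(a,b)_∞: sgn(-559)=−, sgn(-12857)=−, so -1.
|Ram(-559, -12857)| = 2, even; anisotropic at {43, ∞}.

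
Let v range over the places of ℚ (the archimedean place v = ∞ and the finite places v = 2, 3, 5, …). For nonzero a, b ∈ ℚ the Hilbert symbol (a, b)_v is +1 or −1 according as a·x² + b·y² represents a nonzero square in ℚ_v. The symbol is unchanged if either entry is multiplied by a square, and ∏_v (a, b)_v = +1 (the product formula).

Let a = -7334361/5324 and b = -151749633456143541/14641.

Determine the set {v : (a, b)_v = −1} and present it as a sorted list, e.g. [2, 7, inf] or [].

[3, 11, 19, inf]

(a, b) ≡ (-10659, -2821) mod (ℚ^×)²; places V = {2, 3, 7, 11, 13, 17, 19, 29, 31, ∞}.
(a,b)_19: α=1, u≡1; β=2, v≡18 (mod 19); (1|19)=+1, (18|19)=-1; sign (−1)^0·+1^2·-1^1 = -1.
(a,b)_7: α=0, u≡2; β=1, v≡6 (mod 7); (2|7)=+1, (6|7)=-1; sign (−1)^0·+1^1·-1^0 = +1.
(a,b)_17: α=1, u≡9; β=2, v≡8 (mod 17); (9|17)=+1, (8|17)=+1; sign (−1)^0·+1^2·+1^1 = +1.
(a,b)_3: α=3, u≡2; β=6, v≡2 (mod 3); (2|3)=-1, (2|3)=-1; sign (−1)^0·-1^6·-1^3 = -1.
(a,b)_29: α=2, u≡9; β=4, v≡12 (mod 29); (9|29)=+1, (12|29)=-1; sign (−1)^0·+1^4·-1^2 = +1.
(a,b)_11: α=-3, u≡8; β=-4, v≡6 (mod 11); (8|11)=-1, (6|11)=-1; sign (−1)^0·-1^-4·-1^-3 = -1.
(a,b)_31: α=0, u≡5; β=1, v≡18 (mod 31); (5|31)=+1, (18|31)=+1; sign (−1)^0·+1^1·+1^0 = +1.
(a,b)_2: α=-2, β=0; u≡5, v≡3 (mod 8); ε(u)ε(v)=0·1, αω(v)=-2·1, βω(u)=0·1; sum ≡ 0  ⇒  +1.
(a,b)_13: α=0, u≡10; β=1, v≡3 (mod 13); (10|13)=+1, (3|13)=+1; sign (−1)^0·+1^1·+1^0 = +1.
(a,b)_∞: sgn(-10659)=−, sgn(-2821)=−, so -1.
Ram(-10659, -2821) = {3, 11, 19, ∞}; no ℚ_3-point on the conic.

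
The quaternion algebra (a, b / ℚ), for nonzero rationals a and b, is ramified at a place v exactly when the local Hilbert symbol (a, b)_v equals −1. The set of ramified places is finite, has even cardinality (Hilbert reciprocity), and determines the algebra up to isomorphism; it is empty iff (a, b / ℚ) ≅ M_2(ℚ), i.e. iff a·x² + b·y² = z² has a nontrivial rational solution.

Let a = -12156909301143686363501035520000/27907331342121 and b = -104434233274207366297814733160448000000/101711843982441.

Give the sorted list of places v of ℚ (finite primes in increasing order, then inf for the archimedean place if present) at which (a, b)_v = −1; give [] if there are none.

[19, 37, 41, inf]

(a, b) ≡ (-60458, -71884562) mod (ℚ^×)²; places V = {2, 3, 5, 7, 11, 13, 17, 19, 29, 31, 37, 41, 43, ∞}.
(a,b)_∞: sgn(-60458)=−, sgn(-71884562)=−, so -1.
(a,b)_29: α=2, u≡5; β=3, v≡26 (mod 29); (5|29)=+1, (26|29)=-1; sign (−1)^0·+1^3·-1^2 = +1.
(a,b)_3: α=-8, u≡1; β=-10, v≡1 (mod 3); (1|3)=+1, (1|3)=+1; sign (−1)^0·+1^-10·+1^-8 = +1.
(a,b)_11: α=-6, u≡5; β=-4, v≡1 (mod 11); (5|11)=+1, (1|11)=+1; sign (−1)^0·+1^-4·+1^-6 = +1.
(a,b)_5: α=4, u≡3; β=6, v≡3 (mod 5); (3|5)=-1, (3|5)=-1; sign (−1)^0·-1^6·-1^4 = +1.
(a,b)_13: α=2, u≡7; β=2, v≡10 (mod 13); (7|13)=-1, (10|13)=+1; sign (−1)^0·-1^2·+1^2 = +1.
(a,b)_19: α=1, u≡18; β=1, v≡13 (mod 19); (18|19)=-1, (13|19)=-1; sign (−1)^1·-1^1·-1^1 = -1.
(a,b)_17: α=4, u≡11; β=6, v≡6 (mod 17); (11|17)=-1, (6|17)=-1; sign (−1)^0·-1^6·-1^4 = +1.
(a,b)_41: α=2, u≡38; β=3, v≡32 (mod 41); (38|41)=-1, (32|41)=+1; sign (−1)^0·-1^3·+1^2 = -1.
(a,b)_7: α=-4, u≡1; β=-6, v≡6 (mod 7); (1|7)=+1, (6|7)=-1; sign (−1)^0·+1^-6·-1^-4 = +1.
(a,b)_43: α=1, u≡13; β=1, v≡5 (mod 43); (13|43)=+1, (5|43)=-1; sign (−1)^1·+1^1·-1^1 = +1.
(a,b)_2: α=25, β=25; u≡3, v≡7 (mod 8); ε(u)ε(v)=1·1, αω(v)=25·0, βω(u)=25·1; sum ≡ 0  ⇒  +1.
(a,b)_37: α=1, u≡13; β=1, v≡4 (mod 37); (13|37)=-1, (4|37)=+1; sign (−1)^0·-1^1·+1^1 = -1.
(a,b)_31: α=2, u≡13; β=2, v≡28 (mod 31); (13|31)=-1, (28|31)=+1; sign (−1)^0·-1^2·+1^2 = +1.
|Ram(-60458, -71884562)| = 4, even; anisotropic at {19, 37, 41, ∞}.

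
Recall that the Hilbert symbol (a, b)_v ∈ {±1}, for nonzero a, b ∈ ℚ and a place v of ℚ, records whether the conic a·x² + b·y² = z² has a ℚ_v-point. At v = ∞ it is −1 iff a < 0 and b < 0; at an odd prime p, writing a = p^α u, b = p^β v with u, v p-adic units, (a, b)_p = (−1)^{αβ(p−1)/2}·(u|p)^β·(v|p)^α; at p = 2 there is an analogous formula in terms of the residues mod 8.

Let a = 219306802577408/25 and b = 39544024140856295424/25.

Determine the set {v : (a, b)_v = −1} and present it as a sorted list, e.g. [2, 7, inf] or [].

(a, b) ≡ (2, 490854) mod (ℚ^×)²; places V = {2, 3, 5, 7, 13, 29, 31, ∞}.
(a,b)_7: α=2, u≡4; β=1, v≡6 (mod 7); (4|7)=+1, (6|7)=-1; sign (−1)^0·+1^1·-1^2 = +1.
(a,b)_5: α=-2, u≡3; β=-2, v≡4 (mod 5); (3|5)=-1, (4|5)=+1; sign (−1)^0·-1^-2·+1^-2 = +1.
(a,b)_2: α=15, β=17; u≡1, v≡3 (mod 8); ε(u)ε(v)=0·1, αω(v)=15·1, βω(u)=17·0; sum ≡ 1  ⇒  -1.
(a,b)_31: α=2, u≡18; β=3, v≡29 (mod 31); (18|31)=+1, (29|31)=-1; sign (−1)^0·+1^3·-1^2 = +1.
(a,b)_13: α=2, u≡5; β=3, v≡2 (mod 13); (5|13)=-1, (2|13)=-1; sign (−1)^0·-1^3·-1^2 = -1.
(a,b)_3: α=0, u≡2; β=3, v≡1 (mod 3); (2|3)=-1, (1|3)=+1; sign (−1)^0·-1^3·+1^0 = -1.
(a,b)_∞: sgn(2)=+, sgn(490854)=+, so +1.
(a,b)_29: α=2, u≡3; β=3, v≡2 (mod 29); (3|29)=-1, (2|29)=-1; sign (−1)^0·-1^3·-1^2 = -1.
|Ram(2, 490854)| = 4, even; anisotropic at {2, 3, 13, 29}.

[2, 3, 13, 29]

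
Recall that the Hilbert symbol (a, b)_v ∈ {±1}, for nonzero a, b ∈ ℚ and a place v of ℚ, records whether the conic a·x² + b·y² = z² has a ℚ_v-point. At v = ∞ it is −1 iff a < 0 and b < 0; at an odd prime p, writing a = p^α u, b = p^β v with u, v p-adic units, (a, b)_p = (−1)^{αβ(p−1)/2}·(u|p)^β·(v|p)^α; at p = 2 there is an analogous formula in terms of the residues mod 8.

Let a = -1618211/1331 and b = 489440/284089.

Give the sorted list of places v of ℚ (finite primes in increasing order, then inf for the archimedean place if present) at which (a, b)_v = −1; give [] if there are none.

(a, b) ≡ (-33649, 30590) mod (ℚ^×)²; places V = {2, 5, 7, 11, 13, 19, 23, 41, ∞}.
(a,b)_2: α=0, β=5; u≡7, v≡7 (mod 8); ε(u)ε(v)=1·1, αω(v)=0·0, βω(u)=5·0; sum ≡ 1  ⇒  -1.
(a,b)_7: α=1, u≡2; β=1, v≡4 (mod 7); (2|7)=+1, (4|7)=+1; sign (−1)^1·+1^1·+1^1 = -1.
(a,b)_41: α=0, u≡29; β=-2, v≡21 (mod 41); (29|41)=-1, (21|41)=+1; sign (−1)^0·-1^-2·+1^0 = +1.
(a,b)_∞: sgn(-33649)=−, sgn(30590)=+, so +1.
(a,b)_13: α=0, u≡11; β=-2, v≡4 (mod 13); (11|13)=-1, (4|13)=+1; sign (−1)^0·-1^-2·+1^0 = +1.
(a,b)_5: α=0, u≡4; β=1, v≡2 (mod 5); (4|5)=+1, (2|5)=-1; sign (−1)^0·+1^1·-1^0 = +1.
(a,b)_23: α=3, u≡6; β=1, v≡19 (mod 23); (6|23)=+1, (19|23)=-1; sign (−1)^1·+1^1·-1^3 = +1.
(a,b)_19: α=1, u≡8; β=1, v≡15 (mod 19); (8|19)=-1, (15|19)=-1; sign (−1)^1·-1^1·-1^1 = -1.
(a,b)_11: α=-3, u≡10; β=0, v≡2 (mod 11); (10|11)=-1, (2|11)=-1; sign (−1)^0·-1^0·-1^-3 = -1.
(-33649, 30590 / ℚ) ramifies at {2, 7, 11, 19}: a division algebra.

[2, 7, 11, 19]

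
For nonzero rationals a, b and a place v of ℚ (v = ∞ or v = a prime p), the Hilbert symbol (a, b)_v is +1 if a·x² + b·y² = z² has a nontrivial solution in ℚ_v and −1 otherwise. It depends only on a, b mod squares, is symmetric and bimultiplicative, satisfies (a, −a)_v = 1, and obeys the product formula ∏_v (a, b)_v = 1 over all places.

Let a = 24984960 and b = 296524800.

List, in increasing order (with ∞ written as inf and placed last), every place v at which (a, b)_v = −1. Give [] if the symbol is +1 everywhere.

[2, 3, 5, 7]

(a, b) ≡ (2310, 143) mod (ℚ^×)²; places V = {2, 3, 5, 7, 11, 13, ∞}.
(a,b)_7: α=1, u≡1; β=0, v≡5 (mod 7); (1|7)=+1, (5|7)=-1; sign (−1)^0·+1^0·-1^1 = -1.
(a,b)_2: α=7, β=10; u≡3, v≡7 (mod 8); ε(u)ε(v)=1·1, αω(v)=7·0, βω(u)=10·1; sum ≡ 1  ⇒  -1.
(a,b)_5: α=1, u≡2; β=2, v≡2 (mod 5); (2|5)=-1, (2|5)=-1; sign (−1)^0·-1^2·-1^1 = -1.
(a,b)_∞: sgn(2310)=+, sgn(143)=+, so +1.
(a,b)_13: α=2, u≡4; β=1, v≡8 (mod 13); (4|13)=+1, (8|13)=-1; sign (−1)^0·+1^1·-1^2 = +1.
(a,b)_11: α=1, u≡3; β=1, v≡2 (mod 11); (3|11)=+1, (2|11)=-1; sign (−1)^1·+1^1·-1^1 = +1.
(a,b)_3: α=1, u≡2; β=4, v≡2 (mod 3); (2|3)=-1, (2|3)=-1; sign (−1)^0·-1^4·-1^1 = -1.
(2310, 143 / ℚ) ramifies at {2, 3, 5, 7}: a division algebra.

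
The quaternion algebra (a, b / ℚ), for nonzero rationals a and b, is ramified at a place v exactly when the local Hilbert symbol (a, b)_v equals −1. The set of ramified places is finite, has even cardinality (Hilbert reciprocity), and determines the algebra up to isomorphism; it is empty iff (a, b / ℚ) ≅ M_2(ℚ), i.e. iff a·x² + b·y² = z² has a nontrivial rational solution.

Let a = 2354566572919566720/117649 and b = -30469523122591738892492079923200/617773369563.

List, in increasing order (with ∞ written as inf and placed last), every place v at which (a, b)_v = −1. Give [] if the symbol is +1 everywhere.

[3, 11, 13, 19]

Mod squares: a ≡ 6630, b ≡ -1254. Check v ∈ {∞, 2, 3, 5, 7, 11, 13, 17, 19}.
v=7: a=7^-6·(≡1), b=7^-10·(≡3) mod 7; (1|7)=+1, (3|7)=-1; (−1)^{-6·-10·3}·(+1)^-10·(-1)^-6 = +1.
v=5: a=5^1·(≡1), b=5^2·(≡4) mod 5; (1|5)=+1, (4|5)=+1; (−1)^{1·2·2}·(+1)^2·(+1)^1 = +1.
v=3: a=3^3·(≡2), b=3^-7·(≡2) mod 3; (2|3)=-1, (2|3)=-1; (−1)^{3·-7·1}·(-1)^-7·(-1)^3 = -1.
v=∞: 6630 > 0 and -1254 < 0  ⇒  (a,b)_∞ = +1.
v=19: a=19^2·(≡14), b=19^3·(≡8) mod 19; (14|19)=-1, (8|19)=-1; (−1)^{2·3·9}·(-1)^3·(-1)^2 = -1.
v=13: a=13^3·(≡9), b=13^6·(≡8) mod 13; (9|13)=+1, (8|13)=-1; (−1)^{3·6·6}·(+1)^6·(-1)^3 = -1.
v=2: v_2(a)=7, v_2(b)=15; units ≡ 3, 5 (mod 8); ε·ε+αω+βω = 1·0+7·1+15·1 ≡ 0  ⇒  (a,b)_2 = +1.
v=17: a=17^5·(≡2), b=17^8·(≡13) mod 17; (2|17)=+1, (13|17)=+1; (−1)^{5·8·8}·(+1)^8·(+1)^5 = +1.
v=11: a=11^2·(≡7), b=11^5·(≡6) mod 11; (7|11)=-1, (6|11)=-1; (−1)^{2·5·5}·(-1)^5·(-1)^2 = -1.
Ram(6630, -1254) = {3, 11, 13, 19}; no ℚ_3-point on the conic.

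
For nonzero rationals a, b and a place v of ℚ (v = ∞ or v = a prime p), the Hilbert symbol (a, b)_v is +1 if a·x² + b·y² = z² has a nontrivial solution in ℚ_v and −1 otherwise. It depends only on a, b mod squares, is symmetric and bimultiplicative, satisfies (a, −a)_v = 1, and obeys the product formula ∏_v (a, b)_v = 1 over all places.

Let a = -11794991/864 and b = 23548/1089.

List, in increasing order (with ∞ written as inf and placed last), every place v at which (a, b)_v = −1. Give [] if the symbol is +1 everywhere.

[2, 7, 13, 17]

(a, b) ≡ (-25194, 7) mod (ℚ^×)²; places V = {2, 3, 7, 11, 13, 17, 19, 29, 53, ∞}.
(a,b)_29: α=0, u≡4; β=2, v≡9 (mod 29); (4|29)=+1, (9|29)=+1; sign (−1)^0·+1^2·+1^0 = +1.
(a,b)_7: α=0, u≡3; β=1, v≡1 (mod 7); (3|7)=-1, (1|7)=+1; sign (−1)^0·-1^1·+1^0 = -1.
(a,b)_11: α=0, u≡2; β=-2, v≡7 (mod 11); (2|11)=-1, (7|11)=-1; sign (−1)^0·-1^-2·-1^0 = +1.
(a,b)_19: α=1, u≡4; β=0, v≡17 (mod 19); (4|19)=+1, (17|19)=+1; sign (−1)^0·+1^0·+1^1 = +1.
(a,b)_13: α=1, u≡9; β=0, v≡7 (mod 13); (9|13)=+1, (7|13)=-1; sign (−1)^0·+1^0·-1^1 = -1.
(a,b)_2: α=-5, β=2; u≡3, v≡7 (mod 8); ε(u)ε(v)=1·1, αω(v)=-5·0, βω(u)=2·1; sum ≡ 1  ⇒  -1.
(a,b)_3: α=-3, u≡2; β=-2, v≡1 (mod 3); (2|3)=-1, (1|3)=+1; sign (−1)^0·-1^-2·+1^-3 = +1.
(a,b)_∞: sgn(-25194)=−, sgn(7)=+, so +1.
(a,b)_53: α=2, u≡39; β=0, v≡17 (mod 53); (39|53)=-1, (17|53)=+1; sign (−1)^0·-1^0·+1^2 = +1.
(a,b)_17: α=1, u≡12; β=0, v≡3 (mod 17); (12|17)=-1, (3|17)=-1; sign (−1)^0·-1^0·-1^1 = -1.
Ram(-25194, 7) = {2, 7, 13, 17}; no ℚ_2-point on the conic.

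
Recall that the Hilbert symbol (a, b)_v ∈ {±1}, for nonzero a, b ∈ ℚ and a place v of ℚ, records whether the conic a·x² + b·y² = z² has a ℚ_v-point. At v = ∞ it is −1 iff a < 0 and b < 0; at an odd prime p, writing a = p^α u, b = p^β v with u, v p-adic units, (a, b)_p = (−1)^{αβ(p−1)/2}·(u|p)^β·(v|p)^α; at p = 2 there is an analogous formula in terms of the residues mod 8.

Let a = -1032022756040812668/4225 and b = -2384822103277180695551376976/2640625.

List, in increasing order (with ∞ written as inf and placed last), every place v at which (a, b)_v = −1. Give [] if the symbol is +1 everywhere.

Mod squares: a ≡ -943, b ≡ -5513629. Check v ∈ {∞, 2, 3, 5, 11, 13, 19, 23, 31, 37, 41}.
v=5: a=5^-2·(≡3), b=5^-6·(≡1) mod 5; (3|5)=-1, (1|5)=+1; (−1)^{-2·-6·2}·(-1)^-6·(+1)^-2 = +1.
v=31: a=31^2·(≡14), b=31^3·(≡4) mod 31; (14|31)=+1, (4|31)=+1; (−1)^{2·3·15}·(+1)^3·(+1)^2 = +1.
v=11: a=11^2·(≡3), b=11^3·(≡4) mod 11; (3|11)=+1, (4|11)=+1; (−1)^{2·3·5}·(+1)^3·(+1)^2 = +1.
v=3: a=3^2·(≡2), b=3^0·(≡2) mod 3; (2|3)=-1, (2|3)=-1; (−1)^{2·0·1}·(-1)^0·(-1)^2 = +1.
v=13: a=13^-2·(≡2), b=13^-2·(≡9) mod 13; (2|13)=-1, (9|13)=+1; (−1)^{-2·-2·6}·(-1)^-2·(+1)^-2 = +1.
v=37: a=37^2·(≡35), b=37^3·(≡35) mod 37; (35|37)=-1, (35|37)=-1; (−1)^{2·3·18}·(-1)^3·(-1)^2 = -1.
v=41: a=41^1·(≡10), b=41^2·(≡39) mod 41; (10|41)=+1, (39|41)=+1; (−1)^{1·2·20}·(+1)^2·(+1)^1 = +1.
v=23: a=23^3·(≡14), b=23^5·(≡16) mod 23; (14|23)=-1, (16|23)=+1; (−1)^{3·5·11}·(-1)^5·(+1)^3 = +1.
v=2: v_2(a)=2, v_2(b)=4; units ≡ 1, 3 (mod 8); ε·ε+αω+βω = 0·1+2·1+4·0 ≡ 0  ⇒  (a,b)_2 = +1.
v=∞: -943 < 0 and -5513629 < 0  ⇒  (a,b)_∞ = -1.
v=19: a=19^2·(≡6), b=19^3·(≡12) mod 19; (6|19)=+1, (12|19)=-1; (−1)^{2·3·9}·(+1)^3·(-1)^2 = +1.
Ram(-943, -5513629) = {37, ∞}; no ℚ_37-point on the conic.

[37, inf]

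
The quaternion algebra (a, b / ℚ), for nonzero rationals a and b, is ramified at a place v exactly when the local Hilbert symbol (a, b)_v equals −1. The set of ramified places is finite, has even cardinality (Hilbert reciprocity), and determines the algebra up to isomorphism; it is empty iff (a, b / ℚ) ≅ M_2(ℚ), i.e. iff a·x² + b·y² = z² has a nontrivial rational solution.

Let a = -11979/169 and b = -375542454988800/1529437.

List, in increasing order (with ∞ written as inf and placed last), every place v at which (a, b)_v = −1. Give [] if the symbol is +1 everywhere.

[13, 17, 29, inf]

Mod squares: a ≡ -11, b ≡ -4864431. Check v ∈ {∞, 2, 3, 5, 7, 11, 13, 17, 23, 29}.
v=3: a=3^2·(≡1), b=3^5·(≡2) mod 3; (1|3)=+1, (2|3)=-1; (−1)^{2·5·1}·(+1)^5·(-1)^2 = +1.
v=∞: -11 < 0 and -4864431 < 0  ⇒  (a,b)_∞ = -1.
v=29: a=29^0·(≡12), b=29^1·(≡19) mod 29; (12|29)=-1, (19|29)=-1; (−1)^{0·1·14}·(-1)^1·(-1)^0 = -1.
v=7: a=7^0·(≡5), b=7^-6·(≡1) mod 7; (5|7)=-1, (1|7)=+1; (−1)^{0·-6·3}·(-1)^-6·(+1)^0 = +1.
v=2: v_2(a)=0, v_2(b)=12; units ≡ 5, 1 (mod 8); ε·ε+αω+βω = 0·0+0·0+12·1 ≡ 0  ⇒  (a,b)_2 = +1.
v=11: a=11^3·(≡6), b=11^3·(≡3) mod 11; (6|11)=-1, (3|11)=+1; (−1)^{3·3·5}·(-1)^3·(+1)^3 = +1.
v=13: a=13^-2·(≡7), b=13^-1·(≡8) mod 13; (7|13)=-1, (8|13)=-1; (−1)^{-2·-1·6}·(-1)^-1·(-1)^-2 = -1.
v=17: a=17^0·(≡11), b=17^1·(≡8) mod 17; (11|17)=-1, (8|17)=+1; (−1)^{0·1·8}·(-1)^1·(+1)^0 = -1.
v=5: a=5^0·(≡4), b=5^2·(≡4) mod 5; (4|5)=+1, (4|5)=+1; (−1)^{0·2·2}·(+1)^2·(+1)^0 = +1.
v=23: a=23^0·(≡12), b=23^1·(≡7) mod 23; (12|23)=+1, (7|23)=-1; (−1)^{0·1·11}·(+1)^1·(-1)^0 = +1.
Ram(-11, -4864431) = {13, 17, 29, ∞}; no ℚ_13-point on the conic.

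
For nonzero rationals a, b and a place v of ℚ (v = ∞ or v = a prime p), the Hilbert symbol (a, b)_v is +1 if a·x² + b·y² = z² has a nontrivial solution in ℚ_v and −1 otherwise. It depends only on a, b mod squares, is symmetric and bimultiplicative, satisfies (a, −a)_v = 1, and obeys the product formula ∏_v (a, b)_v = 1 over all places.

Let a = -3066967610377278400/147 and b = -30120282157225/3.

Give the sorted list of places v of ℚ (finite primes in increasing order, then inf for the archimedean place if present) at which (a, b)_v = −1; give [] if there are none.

[3, 13, 43, inf]

(a, b) ≡ (-2271800037, -1427907) mod (ℚ^×)²; places V = {2, 3, 5, 7, 13, 19, 37, 41, 43, 47, ∞}.
(a,b)_5: α=2, u≡2; β=2, v≡2 (mod 5); (2|5)=-1, (2|5)=-1; sign (−1)^0·-1^2·-1^2 = +1.
(a,b)_47: α=1, u≡40; β=1, v≡25 (mod 47); (40|47)=-1, (25|47)=+1; sign (−1)^1·-1^1·+1^1 = +1.
(a,b)_19: α=1, u≡12; β=1, v≡6 (mod 19); (12|19)=-1, (6|19)=+1; sign (−1)^1·-1^1·+1^1 = +1.
(a,b)_41: α=1, u≡5; β=1, v≡39 (mod 41); (5|41)=+1, (39|41)=+1; sign (−1)^0·+1^1·+1^1 = +1.
(a,b)_3: α=-1, u≡2; β=-1, v≡2 (mod 3); (2|3)=-1, (2|3)=-1; sign (−1)^1·-1^-1·-1^-1 = -1.
(a,b)_37: α=3, u≡20; β=2, v≡33 (mod 37); (20|37)=-1, (33|37)=+1; sign (−1)^0·-1^2·+1^3 = +1.
(a,b)_7: α=-2, u≡4; β=0, v≡2 (mod 7); (4|7)=+1, (2|7)=+1; sign (−1)^0·+1^0·+1^-2 = +1.
(a,b)_2: α=6, β=0; u≡3, v≡5 (mod 8); ε(u)ε(v)=1·0, αω(v)=6·1, βω(u)=0·1; sum ≡ 0  ⇒  +1.
(a,b)_13: α=1, u≡3; β=1, v≡7 (mod 13); (3|13)=+1, (7|13)=-1; sign (−1)^0·+1^1·-1^1 = -1.
(a,b)_43: α=3, u≡1; β=2, v≡2 (mod 43); (1|43)=+1, (2|43)=-1; sign (−1)^0·+1^2·-1^3 = -1.
(a,b)_∞: sgn(-2271800037)=−, sgn(-1427907)=−, so -1.
|Ram(-2271800037, -1427907)| = 4, even; anisotropic at {3, 13, 43, ∞}.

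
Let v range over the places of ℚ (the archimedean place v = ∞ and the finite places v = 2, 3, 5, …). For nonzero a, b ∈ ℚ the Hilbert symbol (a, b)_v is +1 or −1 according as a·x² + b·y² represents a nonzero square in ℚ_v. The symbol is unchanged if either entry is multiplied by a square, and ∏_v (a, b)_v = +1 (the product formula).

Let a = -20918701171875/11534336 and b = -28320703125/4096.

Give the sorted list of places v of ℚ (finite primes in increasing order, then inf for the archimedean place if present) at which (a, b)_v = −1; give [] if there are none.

[2, 3, 13, inf]

Mod squares: a ≡ -33, b ≡ -429. Check v ∈ {∞, 2, 3, 5, 11, 13}.
v=5: a=5^12·(≡2), b=5^8·(≡4) mod 5; (2|5)=-1, (4|5)=+1; (−1)^{12·8·2}·(-1)^8·(+1)^12 = +1.
v=3: a=3^1·(≡1), b=3^1·(≡1) mod 3; (1|3)=+1, (1|3)=+1; (−1)^{1·1·1}·(+1)^1·(+1)^1 = -1.
v=2: v_2(a)=-20, v_2(b)=-12; units ≡ 7, 3 (mod 8); ε·ε+αω+βω = 1·1+-20·1+-12·0 ≡ 1  ⇒  (a,b)_2 = -1.
v=13: a=13^4·(≡11), b=13^3·(≡6) mod 13; (11|13)=-1, (6|13)=-1; (−1)^{4·3·6}·(-1)^3·(-1)^4 = -1.
v=11: a=11^-1·(≡10), b=11^1·(≡9) mod 11; (10|11)=-1, (9|11)=+1; (−1)^{-1·1·5}·(-1)^1·(+1)^-1 = +1.
v=∞: -33 < 0 and -429 < 0  ⇒  (a,b)_∞ = -1.
|Ram(-33, -429)| = 4, even; anisotropic at {2, 3, 13, ∞}.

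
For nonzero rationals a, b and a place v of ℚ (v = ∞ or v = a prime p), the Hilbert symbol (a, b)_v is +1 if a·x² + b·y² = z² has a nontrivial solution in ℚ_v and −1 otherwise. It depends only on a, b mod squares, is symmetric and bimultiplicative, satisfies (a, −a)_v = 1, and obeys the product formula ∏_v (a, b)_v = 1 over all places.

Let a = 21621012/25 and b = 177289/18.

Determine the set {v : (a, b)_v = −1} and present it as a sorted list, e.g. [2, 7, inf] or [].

[2, 3, 7, 23]

(a, b) ≡ (14973, 354578) mod (ℚ^×)²; places V = {2, 3, 5, 7, 19, 23, 31, 43, ∞}.
(a,b)_∞: sgn(14973)=+, sgn(354578)=+, so +1.
(a,b)_23: α=1, u≡17; β=0, v≡22 (mod 23); (17|23)=-1, (22|23)=-1; sign (−1)^0·-1^0·-1^1 = -1.
(a,b)_5: α=-2, u≡2; β=0, v≡3 (mod 5); (2|5)=-1, (3|5)=-1; sign (−1)^0·-1^0·-1^-2 = +1.
(a,b)_19: α=2, u≡7; β=1, v≡17 (mod 19); (7|19)=+1, (17|19)=+1; sign (−1)^0·+1^1·+1^2 = +1.
(a,b)_7: α=1, u≡2; β=1, v≡2 (mod 7); (2|7)=+1, (2|7)=+1; sign (−1)^1·+1^1·+1^1 = -1.
(a,b)_43: α=0, u≡9; β=1, v≡26 (mod 43); (9|43)=+1, (26|43)=-1; sign (−1)^0·+1^1·-1^0 = +1.
(a,b)_2: α=2, β=-1; u≡5, v≡1 (mod 8); ε(u)ε(v)=0·0, αω(v)=2·0, βω(u)=-1·1; sum ≡ 1  ⇒  -1.
(a,b)_3: α=1, u≡2; β=-2, v≡2 (mod 3); (2|3)=-1, (2|3)=-1; sign (−1)^0·-1^-2·-1^1 = -1.
(a,b)_31: α=1, u≡8; β=1, v≡6 (mod 31); (8|31)=+1, (6|31)=-1; sign (−1)^1·+1^1·-1^1 = +1.
(14973, 354578 / ℚ) ramifies at {2, 3, 7, 23}: a division algebra.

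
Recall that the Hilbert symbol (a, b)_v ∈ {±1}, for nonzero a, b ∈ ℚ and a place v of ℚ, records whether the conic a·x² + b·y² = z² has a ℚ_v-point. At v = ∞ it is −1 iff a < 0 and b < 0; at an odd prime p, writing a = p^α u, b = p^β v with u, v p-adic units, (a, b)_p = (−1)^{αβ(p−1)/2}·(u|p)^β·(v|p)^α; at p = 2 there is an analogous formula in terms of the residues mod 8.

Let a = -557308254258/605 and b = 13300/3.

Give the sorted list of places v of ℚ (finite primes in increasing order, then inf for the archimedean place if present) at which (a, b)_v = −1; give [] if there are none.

[2, 3]

(a, b) ≡ (-10, 399) mod (ℚ^×)²; places V = {2, 3, 5, 7, 11, 19, ∞}.
(a,b)_19: α=2, u≡4; β=1, v≡18 (mod 19); (4|19)=+1, (18|19)=-1; sign (−1)^0·+1^1·-1^2 = +1.
(a,b)_3: α=8, u≡2; β=-1, v≡1 (mod 3); (2|3)=-1, (1|3)=+1; sign (−1)^0·-1^-1·+1^8 = -1.
(a,b)_5: α=-1, u≡2; β=2, v≡4 (mod 5); (2|5)=-1, (4|5)=+1; sign (−1)^0·-1^2·+1^-1 = +1.
(a,b)_2: α=1, β=2; u≡3, v≡7 (mod 8); ε(u)ε(v)=1·1, αω(v)=1·0, βω(u)=2·1; sum ≡ 1  ⇒  -1.
(a,b)_7: α=6, u≡4; β=1, v≡1 (mod 7); (4|7)=+1, (1|7)=+1; sign (−1)^0·+1^1·+1^6 = +1.
(a,b)_11: α=-2, u≡5; β=0, v≡4 (mod 11); (5|11)=+1, (4|11)=+1; sign (−1)^0·+1^0·+1^-2 = +1.
(a,b)_∞: sgn(-10)=−, sgn(399)=+, so +1.
(-10, 399 / ℚ) ramifies at {2, 3}: a division algebra.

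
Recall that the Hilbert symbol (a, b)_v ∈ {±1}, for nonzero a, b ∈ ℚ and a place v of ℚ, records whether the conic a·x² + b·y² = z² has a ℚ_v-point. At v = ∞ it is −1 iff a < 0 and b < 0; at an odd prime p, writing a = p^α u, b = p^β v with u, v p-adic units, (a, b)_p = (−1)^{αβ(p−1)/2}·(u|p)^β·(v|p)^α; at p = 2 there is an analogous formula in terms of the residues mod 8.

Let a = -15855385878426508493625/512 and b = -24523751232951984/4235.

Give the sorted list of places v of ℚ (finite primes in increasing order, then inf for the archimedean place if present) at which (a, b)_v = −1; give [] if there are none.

[2, 13, 19, inf]

Mod squares: a ≡ -355810, b ≡ -665. Check v ∈ {∞, 2, 3, 5, 7, 11, 13, 17, 19, 23, 31, 47}.
v=7: a=7^1·(≡4), b=7^-1·(≡5) mod 7; (4|7)=+1, (5|7)=-1; (−1)^{1·-1·3}·(+1)^-1·(-1)^1 = +1.
v=5: a=5^3·(≡3), b=5^-1·(≡3) mod 5; (3|5)=-1, (3|5)=-1; (−1)^{3·-1·2}·(-1)^-1·(-1)^3 = +1.
v=11: a=11^0·(≡8), b=11^-2·(≡10) mod 11; (8|11)=-1, (10|11)=-1; (−1)^{0·-2·5}·(-1)^-2·(-1)^0 = +1.
v=13: a=13^1·(≡6), b=13^2·(≡6) mod 13; (6|13)=-1, (6|13)=-1; (−1)^{1·2·6}·(-1)^2·(-1)^1 = -1.
v=17: a=17^3·(≡14), b=17^2·(≡15) mod 17; (14|17)=-1, (15|17)=+1; (−1)^{3·2·8}·(-1)^2·(+1)^3 = +1.
v=3: a=3^4·(≡2), b=3^2·(≡1) mod 3; (2|3)=-1, (1|3)=+1; (−1)^{4·2·1}·(-1)^2·(+1)^4 = +1.
v=23: a=23^3·(≡12), b=23^2·(≡2) mod 23; (12|23)=+1, (2|23)=+1; (−1)^{3·2·11}·(+1)^2·(+1)^3 = +1.
v=47: a=47^2·(≡1), b=47^0·(≡38) mod 47; (1|47)=+1, (38|47)=-1; (−1)^{2·0·23}·(+1)^0·(-1)^2 = +1.
v=2: v_2(a)=-9, v_2(b)=4; units ≡ 7, 7 (mod 8); ε·ε+αω+βω = 1·1+-9·0+4·0 ≡ 1  ⇒  (a,b)_2 = -1.
v=19: a=19^4·(≡2), b=19^3·(≡8) mod 19; (2|19)=-1, (8|19)=-1; (−1)^{4·3·9}·(-1)^3·(-1)^4 = -1.
v=31: a=31^0·(≡9), b=31^2·(≡3) mod 31; (9|31)=+1, (3|31)=-1; (−1)^{0·2·15}·(+1)^2·(-1)^0 = +1.
v=∞: -355810 < 0 and -665 < 0  ⇒  (a,b)_∞ = -1.
(-355810, -665 / ℚ) ramifies at {2, 13, 19, ∞}: a division algebra.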